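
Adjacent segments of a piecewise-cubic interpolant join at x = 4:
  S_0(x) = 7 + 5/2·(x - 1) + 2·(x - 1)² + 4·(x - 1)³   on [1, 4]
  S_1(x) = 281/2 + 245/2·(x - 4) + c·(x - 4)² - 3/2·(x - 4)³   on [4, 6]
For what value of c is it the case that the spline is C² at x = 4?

38

S_0''(x) = 4 + 24·(x - 1), so S_0''(4) = 76. On the right, S_1''(4) = 2c, so c = 38.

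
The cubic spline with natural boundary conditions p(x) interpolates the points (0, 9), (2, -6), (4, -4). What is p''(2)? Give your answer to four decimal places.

With m_i denoting the second derivative at x_i, h_i = 2, 2, and Δ_i = (y_(i+1) − y_i)/h_i = -15/2, 1:
  2·m_0 + 8·m_1 + 2·m_2 = 6(Δ_1 - Δ_0) = 51
Natural end conditions: m_0 = m_2 = 0.
Hence m_0 = 0, m_1 = 51/8, m_2 = 0.

6.3750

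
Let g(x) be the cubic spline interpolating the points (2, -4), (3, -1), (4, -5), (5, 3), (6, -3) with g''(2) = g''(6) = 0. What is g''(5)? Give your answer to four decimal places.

-28.3929

With m_i denoting the second derivative at x_i, h_i = 1, 1, 1, 1, and Δ_i = (y_(i+1) − y_i)/h_i = 3, -4, 8, -6:
  1·m_0 + 4·m_1 + 1·m_2 = 6(Δ_1 - Δ_0) = -42
  1·m_1 + 4·m_2 + 1·m_3 = 6(Δ_2 - Δ_1) = 72
  1·m_2 + 4·m_3 + 1·m_4 = 6(Δ_3 - Δ_2) = -84
Natural end conditions: m_0 = m_4 = 0.
Solving: m_0 = 0, m_1 = -501/28, m_2 = 207/7, m_3 = -795/28, m_4 = 0.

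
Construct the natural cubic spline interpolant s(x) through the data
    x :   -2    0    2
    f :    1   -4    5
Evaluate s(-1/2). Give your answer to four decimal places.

-3.8984

Put σ_i = s'' at the i-th knot. Here h = (2, 2) and Δ = (-5/2, 9/2), so the interior equations h_(i-1)·σ_(i-1) + 2(h_(i-1)+h_i)·σ_i + h_i·σ_(i+1) = 6(Δ_i − Δ_(i-1)) read
  2·σ_0 + 8·σ_1 + 2·σ_2 = 6(Δ_1 - Δ_0) = 42
Natural end conditions: σ_0 = σ_2 = 0.
Solving the tridiagonal system: σ_0 = 0, σ_1 = 21/4, σ_2 = 0.
On [-2, 0], s(x) = 1 - 17/4·(x + 2) + 0·(x + 2)² + 7/16·(x + 2)³.
With (x + 2) = 3/2: s(-1/2) = -499/128.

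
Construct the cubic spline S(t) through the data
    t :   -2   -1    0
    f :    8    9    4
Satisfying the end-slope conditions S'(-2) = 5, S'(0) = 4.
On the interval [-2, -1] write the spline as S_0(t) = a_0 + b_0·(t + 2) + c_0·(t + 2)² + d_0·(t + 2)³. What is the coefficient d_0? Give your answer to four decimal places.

-2.2500

Write M_i for S''(x_i). With h_i = 1, 1 and divided differences Δ_i = 1, -5, the continuity of S' gives the tridiagonal system
  1·M_0 + 4·M_1 + 1·M_2 = 6(Δ_1 - Δ_0) = -36
Clamped end conditions give two more equations: 2h_0·M_0 + h_0·M_1 = 6(Δ_0 - S'(-2)) = -24 and h_1·M_1 + 2h_1·M_2 = 6(S'(0) - Δ_1) = 54.
Hence M_0 = -7/2, M_1 = -17, M_2 = 71/2.
On [-2, -1], with S_0(t) = a_0 + b_0·(t + 2) + c_0·(t + 2)² + d_0·(t + 2)³: c_0 = M_0/2 = -7/4, d_0 = (M_1 - M_0)/(6h_0) = -9/4, b_0 = Δ_0 - h_0(2M_0 + M_1)/6 = 5.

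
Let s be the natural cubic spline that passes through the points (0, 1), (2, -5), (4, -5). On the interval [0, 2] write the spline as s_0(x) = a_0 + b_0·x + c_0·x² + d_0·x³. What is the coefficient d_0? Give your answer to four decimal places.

Put M_i = s'' at the i-th knot. Here h = (2, 2) and Δ = (-3, 0), so the interior equations h_(i-1)·M_(i-1) + 2(h_(i-1)+h_i)·M_i + h_i·M_(i+1) = 6(Δ_i − Δ_(i-1)) read
  2·M_0 + 8·M_1 + 2·M_2 = 6(Δ_1 - Δ_0) = 18
Natural end conditions: M_0 = M_2 = 0.
Forward elimination and back-substitution give M_0 = 0, M_1 = 9/4, M_2 = 0.
On [0, 2], with s_0(x) = a_0 + b_0·x + c_0·x² + d_0·x³: c_0 = M_0/2 = 0, d_0 = (M_1 - M_0)/(6h_0) = 3/16, b_0 = Δ_0 - h_0(2M_0 + M_1)/6 = -15/4.

0.1875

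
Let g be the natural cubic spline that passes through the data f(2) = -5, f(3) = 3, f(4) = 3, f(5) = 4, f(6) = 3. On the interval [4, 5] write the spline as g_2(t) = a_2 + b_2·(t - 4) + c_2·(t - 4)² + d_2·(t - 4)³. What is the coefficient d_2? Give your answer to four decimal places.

Let σ_i = g''(x_i). Step sizes h_i = 1, 1, 1, 1; slopes of the chords Δ_i = (y_(i+1) - y_i)/h_i = 8, 0, 1, -1.
  1·σ_0 + 4·σ_1 + 1·σ_2 = 6(Δ_1 - Δ_0) = -48
  1·σ_1 + 4·σ_2 + 1·σ_3 = 6(Δ_2 - Δ_1) = 6
  1·σ_2 + 4·σ_3 + 1·σ_4 = 6(Δ_3 - Δ_2) = -12
Natural end conditions: σ_0 = σ_4 = 0.
Solving: σ_0 = 0, σ_1 = -27/2, σ_2 = 6, σ_3 = -9/2, σ_4 = 0.
On [4, 5], with g_2(t) = a_2 + b_2·(t - 4) + c_2·(t - 4)² + d_2·(t - 4)³: c_2 = σ_2/2 = 3, d_2 = (σ_3 - σ_2)/(6h_2) = -7/4, b_2 = Δ_2 - h_2(2σ_2 + σ_3)/6 = -1/4.

-1.7500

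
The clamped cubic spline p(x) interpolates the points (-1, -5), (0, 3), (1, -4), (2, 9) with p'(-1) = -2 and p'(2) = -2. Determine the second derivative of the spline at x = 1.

Write M_i for p''(x_i). With h_i = 1, 1, 1 and divided differences Δ_i = 8, -7, 13, the continuity of p' gives the tridiagonal system
  1·M_0 + 4·M_1 + 1·M_2 = 6(Δ_1 - Δ_0) = -90
  1·M_1 + 4·M_2 + 1·M_3 = 6(Δ_2 - Δ_1) = 120
Clamped end conditions give two more equations: 2h_0·M_0 + h_0·M_1 = 6(Δ_0 - p'(-1)) = 60 and h_2·M_2 + 2h_2·M_3 = 6(p'(2) - Δ_2) = -90.
Forward elimination and back-substitution give M_0 = 56, M_1 = -52, M_2 = 62, M_3 = -76.

62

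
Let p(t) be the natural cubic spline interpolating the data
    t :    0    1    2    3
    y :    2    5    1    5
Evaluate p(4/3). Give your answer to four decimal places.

3.7852

Put σ_i = p'' at the i-th knot. Here h = (1, 1, 1) and Δ = (3, -4, 4), so the interior equations h_(i-1)·σ_(i-1) + 2(h_(i-1)+h_i)·σ_i + h_i·σ_(i+1) = 6(Δ_i − Δ_(i-1)) read
  1·σ_0 + 4·σ_1 + 1·σ_2 = 6(Δ_1 - Δ_0) = -42
  1·σ_1 + 4·σ_2 + 1·σ_3 = 6(Δ_2 - Δ_1) = 48
Natural end conditions: σ_0 = σ_3 = 0.
Forward elimination and back-substitution give σ_0 = 0, σ_1 = -72/5, σ_2 = 78/5, σ_3 = 0.
On [1, 2], p(t) = 5 - 9/5·(t - 1) - 36/5·(t - 1)² + 5·(t - 1)³.
With (t - 1) = 1/3: p(4/3) = 511/135.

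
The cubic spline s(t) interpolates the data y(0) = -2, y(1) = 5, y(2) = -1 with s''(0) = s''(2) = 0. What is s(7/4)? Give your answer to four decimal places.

1.2617

Let M_i = s''(x_i). Step sizes h_i = 1, 1; slopes of the chords Δ_i = (y_(i+1) - y_i)/h_i = 7, -6.
  1·M_0 + 4·M_1 + 1·M_2 = 6(Δ_1 - Δ_0) = -78
Natural end conditions: M_0 = M_2 = 0.
Hence M_0 = 0, M_1 = -39/2, M_2 = 0.
On [1, 2], s(t) = 5 + 1/2·(t - 1) - 39/4·(t - 1)² + 13/4·(t - 1)³.
With (t - 1) = 3/4: s(7/4) = 323/256.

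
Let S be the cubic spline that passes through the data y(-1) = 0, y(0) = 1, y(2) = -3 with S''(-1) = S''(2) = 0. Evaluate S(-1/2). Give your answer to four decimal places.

0.6875

Put M_i = S'' at the i-th knot. Here h = (1, 2) and Δ = (1, -2), so the interior equations h_(i-1)·M_(i-1) + 2(h_(i-1)+h_i)·M_i + h_i·M_(i+1) = 6(Δ_i − Δ_(i-1)) read
  1·M_0 + 6·M_1 + 2·M_2 = 6(Δ_1 - Δ_0) = -18
Natural end conditions: M_0 = M_2 = 0.
Forward elimination and back-substitution give M_0 = 0, M_1 = -3, M_2 = 0.
On [-1, 0], S(t) = 0 + 3/2·(t + 1) + 0·(t + 1)² - 1/2·(t + 1)³.
With (t + 1) = 1/2: S(-1/2) = 11/16.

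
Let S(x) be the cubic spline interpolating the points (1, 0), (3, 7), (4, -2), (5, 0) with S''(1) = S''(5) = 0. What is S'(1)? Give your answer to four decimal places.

Let σ_i = S''(x_i). Step sizes h_i = 2, 1, 1; slopes of the chords Δ_i = (y_(i+1) - y_i)/h_i = 7/2, -9, 2.
  2·σ_0 + 6·σ_1 + 1·σ_2 = 6(Δ_1 - Δ_0) = -75
  1·σ_1 + 4·σ_2 + 1·σ_3 = 6(Δ_2 - Δ_1) = 66
Natural end conditions: σ_0 = σ_3 = 0.
Hence σ_0 = 0, σ_1 = -366/23, σ_2 = 471/23, σ_3 = 0.
On [1, 3], S'(x) = b_0 + 2c_0·(x - 1) + 3d_0·(x - 1)² with b_0 = Δ_0 - h_0(2σ_0 + σ_1)/6 = 405/46, c_0 = σ_0/2 = 0, d_0 = (σ_1 - σ_0)/(6h_0) = -61/46. So S'(1) = 405/46.

8.8043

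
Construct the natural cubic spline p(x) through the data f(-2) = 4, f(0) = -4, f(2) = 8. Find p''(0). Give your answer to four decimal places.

7.5000

With M_i denoting the second derivative at x_i, h_i = 2, 2, and Δ_i = (y_(i+1) − y_i)/h_i = -4, 6:
  2·M_0 + 8·M_1 + 2·M_2 = 6(Δ_1 - Δ_0) = 60
Natural end conditions: M_0 = M_2 = 0.
Forward elimination and back-substitution give M_0 = 0, M_1 = 15/2, M_2 = 0.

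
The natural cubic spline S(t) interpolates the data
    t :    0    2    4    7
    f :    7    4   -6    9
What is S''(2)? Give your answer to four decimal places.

-4.3421

With m_i denoting the second derivative at x_i, h_i = 2, 2, 3, and Δ_i = (y_(i+1) − y_i)/h_i = -3/2, -5, 5:
  2·m_0 + 8·m_1 + 2·m_2 = 6(Δ_1 - Δ_0) = -21
  2·m_1 + 10·m_2 + 3·m_3 = 6(Δ_2 - Δ_1) = 60
Natural end conditions: m_0 = m_3 = 0.
Hence m_0 = 0, m_1 = -165/38, m_2 = 261/38, m_3 = 0.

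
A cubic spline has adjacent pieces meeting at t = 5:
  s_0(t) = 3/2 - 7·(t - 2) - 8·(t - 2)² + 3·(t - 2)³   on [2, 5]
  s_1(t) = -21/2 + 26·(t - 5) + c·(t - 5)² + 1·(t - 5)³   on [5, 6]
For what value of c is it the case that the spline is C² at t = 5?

s_0''(t) = -16 + 18·(t - 2), so s_0''(5) = 38. On the right, s_1''(5) = 2c, so c = 19.

19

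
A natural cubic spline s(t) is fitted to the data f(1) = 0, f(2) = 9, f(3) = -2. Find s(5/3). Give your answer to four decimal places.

Let σ_i = s''(x_i). Step sizes h_i = 1, 1; slopes of the chords Δ_i = (y_(i+1) - y_i)/h_i = 9, -11.
  1·σ_0 + 4·σ_1 + 1·σ_2 = 6(Δ_1 - Δ_0) = -120
Natural end conditions: σ_0 = σ_2 = 0.
Hence σ_0 = 0, σ_1 = -30, σ_2 = 0.
On [1, 2], s(t) = 0 + 14·(t - 1) + 0·(t - 1)² - 5·(t - 1)³.
With (t - 1) = 2/3: s(5/3) = 212/27.

7.8519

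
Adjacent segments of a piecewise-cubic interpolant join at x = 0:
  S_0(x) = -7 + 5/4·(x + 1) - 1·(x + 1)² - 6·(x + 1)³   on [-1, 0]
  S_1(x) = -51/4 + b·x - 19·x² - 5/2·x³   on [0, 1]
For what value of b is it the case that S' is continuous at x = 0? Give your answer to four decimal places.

-18.7500

S_0'(x) = 5/4 - 2·(x + 1) - 18·(x + 1)², so S_0'(0) = -75/4. On the right, S_1'(0) = b, so b = -75/4.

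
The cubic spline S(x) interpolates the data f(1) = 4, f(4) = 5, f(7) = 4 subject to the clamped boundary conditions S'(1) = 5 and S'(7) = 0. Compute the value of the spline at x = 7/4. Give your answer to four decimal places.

6.4414

Put M_i = S'' at the i-th knot. Here h = (3, 3) and Δ = (1/3, -1/3), so the interior equations h_(i-1)·M_(i-1) + 2(h_(i-1)+h_i)·M_i + h_i·M_(i+1) = 6(Δ_i − Δ_(i-1)) read
  3·M_0 + 12·M_1 + 3·M_2 = 6(Δ_1 - Δ_0) = -4
Clamped end conditions give two more equations: 2h_0·M_0 + h_0·M_1 = 6(Δ_0 - S'(1)) = -28 and h_1·M_1 + 2h_1·M_2 = 6(S'(7) - Δ_1) = 2.
Hence M_0 = -31/6, M_1 = 1, M_2 = -1/6.
On [1, 4], S(x) = 4 + 5·(x - 1) - 31/12·(x - 1)² + 37/108·(x - 1)³.
With (x - 1) = 3/4: S(7/4) = 1649/256.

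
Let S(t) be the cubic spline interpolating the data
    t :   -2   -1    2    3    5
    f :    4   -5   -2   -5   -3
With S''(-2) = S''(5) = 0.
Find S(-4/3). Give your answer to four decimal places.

Write M_i for S''(x_i). With h_i = 1, 3, 1, 2 and divided differences Δ_i = -9, 1, -3, 1, the continuity of S' gives the tridiagonal system
  1·M_0 + 8·M_1 + 3·M_2 = 6(Δ_1 - Δ_0) = 60
  3·M_1 + 8·M_2 + 1·M_3 = 6(Δ_2 - Δ_1) = -24
  1·M_2 + 6·M_3 + 2·M_4 = 6(Δ_3 - Δ_2) = 24
Natural end conditions: M_0 = M_4 = 0.
Solving the tridiagonal system: M_0 = 0, M_1 = 1662/161, M_2 = -1212/161, M_3 = 846/161, M_4 = 0.
On [-2, -1], S(t) = 4 - 1726/161·(t + 2) + 0·(t + 2)² + 277/161·(t + 2)³.
With (t + 2) = 2/3: S(-4/3) = -11464/4347.

-2.6372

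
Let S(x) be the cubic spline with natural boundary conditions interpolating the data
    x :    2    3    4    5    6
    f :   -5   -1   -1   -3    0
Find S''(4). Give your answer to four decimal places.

-3.8571

With M_i denoting the second derivative at x_i, h_i = 1, 1, 1, 1, and Δ_i = (y_(i+1) − y_i)/h_i = 4, 0, -2, 3:
  1·M_0 + 4·M_1 + 1·M_2 = 6(Δ_1 - Δ_0) = -24
  1·M_1 + 4·M_2 + 1·M_3 = 6(Δ_2 - Δ_1) = -12
  1·M_2 + 4·M_3 + 1·M_4 = 6(Δ_3 - Δ_2) = 30
Natural end conditions: M_0 = M_4 = 0.
Hence M_0 = 0, M_1 = -141/28, M_2 = -27/7, M_3 = 237/28, M_4 = 0.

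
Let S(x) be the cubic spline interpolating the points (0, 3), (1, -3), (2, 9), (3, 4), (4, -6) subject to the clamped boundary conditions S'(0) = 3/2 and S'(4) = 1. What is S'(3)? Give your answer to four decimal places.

Let M_i = S''(x_i). Step sizes h_i = 1, 1, 1, 1; slopes of the chords Δ_i = (y_(i+1) - y_i)/h_i = -6, 12, -5, -10.
  1·M_0 + 4·M_1 + 1·M_2 = 6(Δ_1 - Δ_0) = 108
  1·M_1 + 4·M_2 + 1·M_3 = 6(Δ_2 - Δ_1) = -102
  1·M_2 + 4·M_3 + 1·M_4 = 6(Δ_3 - Δ_2) = -30
Clamped end conditions give two more equations: 2h_0·M_0 + h_0·M_1 = 6(Δ_0 - S'(0)) = -45 and h_3·M_3 + 2h_3·M_4 = 6(S'(4) - Δ_3) = 66.
Solving: M_0 = -2587/56, M_1 = 1327/28, M_2 = -283/8, M_3 = -221/28, M_4 = 2069/56.
On [3, 4], S'(x) = b_3 + 2c_3·(x - 3) + 3d_3·(x - 3)² with b_3 = Δ_3 - h_3(2M_3 + M_4)/6 = -1515/112, c_3 = M_3/2 = -221/56, d_3 = (M_4 - M_3)/(6h_3) = 837/112. So S'(3) = -1515/112.

-13.5268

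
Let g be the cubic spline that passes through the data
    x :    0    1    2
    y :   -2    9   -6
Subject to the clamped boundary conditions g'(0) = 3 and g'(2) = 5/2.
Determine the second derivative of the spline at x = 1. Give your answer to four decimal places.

-77.5000

Write M_i for g''(x_i). With h_i = 1, 1 and divided differences Δ_i = 11, -15, the continuity of g' gives the tridiagonal system
  1·M_0 + 4·M_1 + 1·M_2 = 6(Δ_1 - Δ_0) = -156
Clamped end conditions give two more equations: 2h_0·M_0 + h_0·M_1 = 6(Δ_0 - g'(0)) = 48 and h_1·M_1 + 2h_1·M_2 = 6(g'(2) - Δ_1) = 105.
Solving: M_0 = 251/4, M_1 = -155/2, M_2 = 365/4.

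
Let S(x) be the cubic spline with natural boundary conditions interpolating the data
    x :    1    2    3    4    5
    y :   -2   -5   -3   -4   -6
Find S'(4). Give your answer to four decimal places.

Let σ_i = S''(x_i). Step sizes h_i = 1, 1, 1, 1; slopes of the chords Δ_i = (y_(i+1) - y_i)/h_i = -3, 2, -1, -2.
  1·σ_0 + 4·σ_1 + 1·σ_2 = 6(Δ_1 - Δ_0) = 30
  1·σ_1 + 4·σ_2 + 1·σ_3 = 6(Δ_2 - Δ_1) = -18
  1·σ_2 + 4·σ_3 + 1·σ_4 = 6(Δ_3 - Δ_2) = -6
Natural end conditions: σ_0 = σ_4 = 0.
Solving the tridiagonal system: σ_0 = 0, σ_1 = 129/14, σ_2 = -48/7, σ_3 = 3/14, σ_4 = 0.
On [4, 5], S'(x) = b_3 + 2c_3·(x - 4) + 3d_3·(x - 4)² with b_3 = Δ_3 - h_3(2σ_3 + σ_4)/6 = -29/14, c_3 = σ_3/2 = 3/28, d_3 = (σ_4 - σ_3)/(6h_3) = -1/28. So S'(4) = -29/14.

-2.0714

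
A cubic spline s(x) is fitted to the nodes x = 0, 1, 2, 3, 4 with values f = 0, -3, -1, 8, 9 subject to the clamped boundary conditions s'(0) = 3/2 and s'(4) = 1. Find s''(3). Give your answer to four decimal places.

With m_i denoting the second derivative at x_i, h_i = 1, 1, 1, 1, and Δ_i = (y_(i+1) − y_i)/h_i = -3, 2, 9, 1:
  1·m_0 + 4·m_1 + 1·m_2 = 6(Δ_1 - Δ_0) = 30
  1·m_1 + 4·m_2 + 1·m_3 = 6(Δ_2 - Δ_1) = 42
  1·m_2 + 4·m_3 + 1·m_4 = 6(Δ_3 - Δ_2) = -48
Clamped end conditions give two more equations: 2h_0·m_0 + h_0·m_1 = 6(Δ_0 - s'(0)) = -27 and h_3·m_3 + 2h_3·m_4 = 6(s'(4) - Δ_3) = 0.
Solving the tridiagonal system: m_0 = -1003/56, m_1 = 247/28, m_2 = 101/8, m_3 = -485/28, m_4 = 485/56.

-17.3214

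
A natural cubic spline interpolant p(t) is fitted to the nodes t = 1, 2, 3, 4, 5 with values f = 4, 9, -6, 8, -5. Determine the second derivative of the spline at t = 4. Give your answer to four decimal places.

-57.9643

Let M_i = p''(x_i). Step sizes h_i = 1, 1, 1, 1; slopes of the chords Δ_i = (y_(i+1) - y_i)/h_i = 5, -15, 14, -13.
  1·M_0 + 4·M_1 + 1·M_2 = 6(Δ_1 - Δ_0) = -120
  1·M_1 + 4·M_2 + 1·M_3 = 6(Δ_2 - Δ_1) = 174
  1·M_2 + 4·M_3 + 1·M_4 = 6(Δ_3 - Δ_2) = -162
Natural end conditions: M_0 = M_4 = 0.
Hence M_0 = 0, M_1 = -1329/28, M_2 = 489/7, M_3 = -1623/28, M_4 = 0.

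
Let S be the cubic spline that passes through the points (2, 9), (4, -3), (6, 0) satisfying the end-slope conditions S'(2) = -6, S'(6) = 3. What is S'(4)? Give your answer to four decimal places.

With m_i denoting the second derivative at x_i, h_i = 2, 2, and Δ_i = (y_(i+1) − y_i)/h_i = -6, 3/2:
  2·m_0 + 8·m_1 + 2·m_2 = 6(Δ_1 - Δ_0) = 45
Clamped end conditions give two more equations: 2h_0·m_0 + h_0·m_1 = 6(Δ_0 - S'(2)) = 0 and h_1·m_1 + 2h_1·m_2 = 6(S'(6) - Δ_1) = 9.
Solving the tridiagonal system: m_0 = -27/8, m_1 = 27/4, m_2 = -9/8.
On [4, 6], S'(t) = b_1 + 2c_1·(t - 4) + 3d_1·(t - 4)² with b_1 = Δ_1 - h_1(2m_1 + m_2)/6 = -21/8, c_1 = m_1/2 = 27/8, d_1 = (m_2 - m_1)/(6h_1) = -21/32. So S'(4) = -21/8.

-2.6250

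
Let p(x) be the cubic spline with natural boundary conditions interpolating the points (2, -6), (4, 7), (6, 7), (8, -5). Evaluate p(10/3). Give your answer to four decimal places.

3.6543

Write σ_i for p''(x_i). With h_i = 2, 2, 2 and divided differences Δ_i = 13/2, 0, -6, the continuity of p' gives the tridiagonal system
  2·σ_0 + 8·σ_1 + 2·σ_2 = 6(Δ_1 - Δ_0) = -39
  2·σ_1 + 8·σ_2 + 2·σ_3 = 6(Δ_2 - Δ_1) = -36
Natural end conditions: σ_0 = σ_3 = 0.
Forward elimination and back-substitution give σ_0 = 0, σ_1 = -4, σ_2 = -7/2, σ_3 = 0.
On [2, 4], p(x) = -6 + 47/6·(x - 2) + 0·(x - 2)² - 1/3·(x - 2)³.
With (x - 2) = 4/3: p(10/3) = 296/81.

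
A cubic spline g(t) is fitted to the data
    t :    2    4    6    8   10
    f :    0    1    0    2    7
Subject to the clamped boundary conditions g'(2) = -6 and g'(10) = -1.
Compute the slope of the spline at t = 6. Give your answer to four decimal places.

-0.8214

With M_i denoting the second derivative at x_i, h_i = 2, 2, 2, 2, and Δ_i = (y_(i+1) − y_i)/h_i = 1/2, -1/2, 1, 5/2:
  2·M_0 + 8·M_1 + 2·M_2 = 6(Δ_1 - Δ_0) = -6
  2·M_1 + 8·M_2 + 2·M_3 = 6(Δ_2 - Δ_1) = 9
  2·M_2 + 8·M_3 + 2·M_4 = 6(Δ_3 - Δ_2) = 9
Clamped end conditions give two more equations: 2h_0·M_0 + h_0·M_1 = 6(Δ_0 - g'(2)) = 39 and h_3·M_3 + 2h_3·M_4 = 6(g'(10) - Δ_3) = -21.
Solving: M_0 = 1321/112, M_1 = -229/56, M_2 = 25/16, M_3 = 131/56, M_4 = -719/112.
On [6, 8], g'(t) = b_2 + 2c_2·(t - 6) + 3d_2·(t - 6)² with b_2 = Δ_2 - h_2(2M_2 + M_3)/6 = -23/28, c_2 = M_2/2 = 25/32, d_2 = (M_3 - M_2)/(6h_2) = 29/448. So g'(6) = -23/28.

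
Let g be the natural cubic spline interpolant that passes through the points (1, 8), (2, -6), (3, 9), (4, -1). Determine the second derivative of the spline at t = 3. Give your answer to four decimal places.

-51.6000

Put m_i = g'' at the i-th knot. Here h = (1, 1, 1) and Δ = (-14, 15, -10), so the interior equations h_(i-1)·m_(i-1) + 2(h_(i-1)+h_i)·m_i + h_i·m_(i+1) = 6(Δ_i − Δ_(i-1)) read
  1·m_0 + 4·m_1 + 1·m_2 = 6(Δ_1 - Δ_0) = 174
  1·m_1 + 4·m_2 + 1·m_3 = 6(Δ_2 - Δ_1) = -150
Natural end conditions: m_0 = m_3 = 0.
Hence m_0 = 0, m_1 = 282/5, m_2 = -258/5, m_3 = 0.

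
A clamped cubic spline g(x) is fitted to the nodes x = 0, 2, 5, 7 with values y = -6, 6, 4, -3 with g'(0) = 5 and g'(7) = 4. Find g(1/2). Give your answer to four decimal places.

-3.1533

Write m_i for g''(x_i). With h_i = 2, 3, 2 and divided differences Δ_i = 6, -2/3, -7/2, the continuity of g' gives the tridiagonal system
  2·m_0 + 10·m_1 + 3·m_2 = 6(Δ_1 - Δ_0) = -40
  3·m_1 + 10·m_2 + 2·m_3 = 6(Δ_2 - Δ_1) = -17
Clamped end conditions give two more equations: 2h_0·m_0 + h_0·m_1 = 6(Δ_0 - g'(0)) = 6 and h_2·m_2 + 2h_2·m_3 = 6(g'(7) - Δ_2) = 45.
Solving: m_0 = 323/96, m_1 = -179/48, m_2 = -151/48, m_3 = 1231/96.
On [0, 2], g(x) = -6 + 5·x + 323/192·x² - 227/384·x³.
With x = 1/2: g(1/2) = -3229/1024.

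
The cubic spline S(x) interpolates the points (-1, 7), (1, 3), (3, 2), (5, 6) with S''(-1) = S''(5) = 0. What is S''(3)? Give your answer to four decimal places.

1.7000

Put M_i = S'' at the i-th knot. Here h = (2, 2, 2) and Δ = (-2, -1/2, 2), so the interior equations h_(i-1)·M_(i-1) + 2(h_(i-1)+h_i)·M_i + h_i·M_(i+1) = 6(Δ_i − Δ_(i-1)) read
  2·M_0 + 8·M_1 + 2·M_2 = 6(Δ_1 - Δ_0) = 9
  2·M_1 + 8·M_2 + 2·M_3 = 6(Δ_2 - Δ_1) = 15
Natural end conditions: M_0 = M_3 = 0.
Hence M_0 = 0, M_1 = 7/10, M_2 = 17/10, M_3 = 0.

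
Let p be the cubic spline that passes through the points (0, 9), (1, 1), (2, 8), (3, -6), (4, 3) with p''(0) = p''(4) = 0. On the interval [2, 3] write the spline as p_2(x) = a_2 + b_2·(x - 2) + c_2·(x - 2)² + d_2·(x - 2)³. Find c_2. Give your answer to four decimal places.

Let M_i = p''(x_i). Step sizes h_i = 1, 1, 1, 1; slopes of the chords Δ_i = (y_(i+1) - y_i)/h_i = -8, 7, -14, 9.
  1·M_0 + 4·M_1 + 1·M_2 = 6(Δ_1 - Δ_0) = 90
  1·M_1 + 4·M_2 + 1·M_3 = 6(Δ_2 - Δ_1) = -126
  1·M_2 + 4·M_3 + 1·M_4 = 6(Δ_3 - Δ_2) = 138
Natural end conditions: M_0 = M_4 = 0.
Hence M_0 = 0, M_1 = 249/7, M_2 = -366/7, M_3 = 333/7, M_4 = 0.
On [2, 3], with p_2(x) = a_2 + b_2·(x - 2) + c_2·(x - 2)² + d_2·(x - 2)³: c_2 = M_2/2 = -183/7, d_2 = (M_3 - M_2)/(6h_2) = 233/14, b_2 = Δ_2 - h_2(2M_2 + M_3)/6 = -9/2.

-26.1429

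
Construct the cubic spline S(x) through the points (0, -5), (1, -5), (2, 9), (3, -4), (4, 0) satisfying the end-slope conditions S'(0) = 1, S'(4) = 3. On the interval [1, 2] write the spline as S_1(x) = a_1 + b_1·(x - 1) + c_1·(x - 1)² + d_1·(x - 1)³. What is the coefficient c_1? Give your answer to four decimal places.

21.4643

Put m_i = S'' at the i-th knot. Here h = (1, 1, 1, 1) and Δ = (0, 14, -13, 4), so the interior equations h_(i-1)·m_(i-1) + 2(h_(i-1)+h_i)·m_i + h_i·m_(i+1) = 6(Δ_i − Δ_(i-1)) read
  1·m_0 + 4·m_1 + 1·m_2 = 6(Δ_1 - Δ_0) = 84
  1·m_1 + 4·m_2 + 1·m_3 = 6(Δ_2 - Δ_1) = -162
  1·m_2 + 4·m_3 + 1·m_4 = 6(Δ_3 - Δ_2) = 102
Clamped end conditions give two more equations: 2h_0·m_0 + h_0·m_1 = 6(Δ_0 - S'(0)) = -6 and h_3·m_3 + 2h_3·m_4 = 6(S'(4) - Δ_3) = -6.
Solving the tridiagonal system: m_0 = -685/28, m_1 = 601/14, m_2 = -253/4, m_3 = 673/14, m_4 = -757/28.
On [1, 2], with S_1(x) = a_1 + b_1·(x - 1) + c_1·(x - 1)² + d_1·(x - 1)³: c_1 = m_1/2 = 601/28, d_1 = (m_2 - m_1)/(6h_1) = -991/56, b_1 = Δ_1 - h_1(2m_1 + m_2)/6 = 573/56.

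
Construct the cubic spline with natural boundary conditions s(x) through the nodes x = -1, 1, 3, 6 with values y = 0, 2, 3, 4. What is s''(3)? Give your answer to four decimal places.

-0.0263

Put σ_i = s'' at the i-th knot. Here h = (2, 2, 3) and Δ = (1, 1/2, 1/3), so the interior equations h_(i-1)·σ_(i-1) + 2(h_(i-1)+h_i)·σ_i + h_i·σ_(i+1) = 6(Δ_i − Δ_(i-1)) read
  2·σ_0 + 8·σ_1 + 2·σ_2 = 6(Δ_1 - Δ_0) = -3
  2·σ_1 + 10·σ_2 + 3·σ_3 = 6(Δ_2 - Δ_1) = -1
Natural end conditions: σ_0 = σ_3 = 0.
Solving the tridiagonal system: σ_0 = 0, σ_1 = -7/19, σ_2 = -1/38, σ_3 = 0.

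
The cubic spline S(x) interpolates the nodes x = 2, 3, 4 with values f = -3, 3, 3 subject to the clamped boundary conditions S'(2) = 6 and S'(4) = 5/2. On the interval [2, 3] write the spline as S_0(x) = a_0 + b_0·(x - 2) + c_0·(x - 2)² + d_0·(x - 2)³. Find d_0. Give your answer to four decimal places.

With M_i denoting the second derivative at x_i, h_i = 1, 1, and Δ_i = (y_(i+1) − y_i)/h_i = 6, 0:
  1·M_0 + 4·M_1 + 1·M_2 = 6(Δ_1 - Δ_0) = -36
Clamped end conditions give two more equations: 2h_0·M_0 + h_0·M_1 = 6(Δ_0 - S'(2)) = 0 and h_1·M_1 + 2h_1·M_2 = 6(S'(4) - Δ_1) = 15.
Hence M_0 = 29/4, M_1 = -29/2, M_2 = 59/4.
On [2, 3], with S_0(x) = a_0 + b_0·(x - 2) + c_0·(x - 2)² + d_0·(x - 2)³: c_0 = M_0/2 = 29/8, d_0 = (M_1 - M_0)/(6h_0) = -29/8, b_0 = Δ_0 - h_0(2M_0 + M_1)/6 = 6.

-3.6250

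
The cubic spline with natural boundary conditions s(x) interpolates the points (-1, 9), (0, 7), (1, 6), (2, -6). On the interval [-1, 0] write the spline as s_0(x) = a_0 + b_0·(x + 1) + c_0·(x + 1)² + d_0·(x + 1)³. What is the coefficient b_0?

Put M_i = s'' at the i-th knot. Here h = (1, 1, 1) and Δ = (-2, -1, -12), so the interior equations h_(i-1)·M_(i-1) + 2(h_(i-1)+h_i)·M_i + h_i·M_(i+1) = 6(Δ_i − Δ_(i-1)) read
  1·M_0 + 4·M_1 + 1·M_2 = 6(Δ_1 - Δ_0) = 6
  1·M_1 + 4·M_2 + 1·M_3 = 6(Δ_2 - Δ_1) = -66
Natural end conditions: M_0 = M_3 = 0.
Hence M_0 = 0, M_1 = 6, M_2 = -18, M_3 = 0.
On [-1, 0], with s_0(x) = a_0 + b_0·(x + 1) + c_0·(x + 1)² + d_0·(x + 1)³: c_0 = M_0/2 = 0, d_0 = (M_1 - M_0)/(6h_0) = 1, b_0 = Δ_0 - h_0(2M_0 + M_1)/6 = -3.

-3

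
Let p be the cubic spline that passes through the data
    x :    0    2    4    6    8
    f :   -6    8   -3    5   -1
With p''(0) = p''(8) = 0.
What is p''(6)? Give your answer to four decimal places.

With M_i denoting the second derivative at x_i, h_i = 2, 2, 2, 2, and Δ_i = (y_(i+1) − y_i)/h_i = 7, -11/2, 4, -3:
  2·M_0 + 8·M_1 + 2·M_2 = 6(Δ_1 - Δ_0) = -75
  2·M_1 + 8·M_2 + 2·M_3 = 6(Δ_2 - Δ_1) = 57
  2·M_2 + 8·M_3 + 2·M_4 = 6(Δ_3 - Δ_2) = -42
Natural end conditions: M_0 = M_4 = 0.
Solving the tridiagonal system: M_0 = 0, M_1 = -1395/112, M_2 = 345/28, M_3 = -933/112, M_4 = 0.

-8.3304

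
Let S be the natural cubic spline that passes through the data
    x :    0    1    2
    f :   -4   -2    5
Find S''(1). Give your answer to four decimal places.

Let M_i = S''(x_i). Step sizes h_i = 1, 1; slopes of the chords Δ_i = (y_(i+1) - y_i)/h_i = 2, 7.
  1·M_0 + 4·M_1 + 1·M_2 = 6(Δ_1 - Δ_0) = 30
Natural end conditions: M_0 = M_2 = 0.
Solving: M_0 = 0, M_1 = 15/2, M_2 = 0.

7.5000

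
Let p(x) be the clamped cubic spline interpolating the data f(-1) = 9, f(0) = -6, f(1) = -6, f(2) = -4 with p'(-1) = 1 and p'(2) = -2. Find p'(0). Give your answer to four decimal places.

Put M_i = p'' at the i-th knot. Here h = (1, 1, 1) and Δ = (-15, 0, 2), so the interior equations h_(i-1)·M_(i-1) + 2(h_(i-1)+h_i)·M_i + h_i·M_(i+1) = 6(Δ_i − Δ_(i-1)) read
  1·M_0 + 4·M_1 + 1·M_2 = 6(Δ_1 - Δ_0) = 90
  1·M_1 + 4·M_2 + 1·M_3 = 6(Δ_2 - Δ_1) = 12
Clamped end conditions give two more equations: 2h_0·M_0 + h_0·M_1 = 6(Δ_0 - p'(-1)) = -96 and h_2·M_2 + 2h_2·M_3 = 6(p'(2) - Δ_2) = -24.
Hence M_0 = -342/5, M_1 = 204/5, M_2 = -24/5, M_3 = -48/5.
On [0, 1], p'(x) = b_1 + 2c_1·x + 3d_1·x² with b_1 = Δ_1 - h_1(2M_1 + M_2)/6 = -64/5, c_1 = M_1/2 = 102/5, d_1 = (M_2 - M_1)/(6h_1) = -38/5. So p'(0) = -64/5.

-12.8000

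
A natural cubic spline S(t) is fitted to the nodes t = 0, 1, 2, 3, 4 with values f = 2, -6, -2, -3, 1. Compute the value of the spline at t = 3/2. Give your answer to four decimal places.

Let σ_i = S''(x_i). Step sizes h_i = 1, 1, 1, 1; slopes of the chords Δ_i = (y_(i+1) - y_i)/h_i = -8, 4, -1, 4.
  1·σ_0 + 4·σ_1 + 1·σ_2 = 6(Δ_1 - Δ_0) = 72
  1·σ_1 + 4·σ_2 + 1·σ_3 = 6(Δ_2 - Δ_1) = -30
  1·σ_2 + 4·σ_3 + 1·σ_4 = 6(Δ_3 - Δ_2) = 30
Natural end conditions: σ_0 = σ_4 = 0.
Forward elimination and back-substitution give σ_0 = 0, σ_1 = 615/28, σ_2 = -111/7, σ_3 = 321/28, σ_4 = 0.
On [1, 2], S(t) = -6 - 19/28·(t - 1) + 615/56·(t - 1)² - 353/56·(t - 1)³.
With (t - 1) = 1/2: S(3/2) = -1963/448.

-4.3817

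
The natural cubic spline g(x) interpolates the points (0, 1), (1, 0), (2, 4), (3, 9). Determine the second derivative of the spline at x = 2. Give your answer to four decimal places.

-0.4000

Write M_i for g''(x_i). With h_i = 1, 1, 1 and divided differences Δ_i = -1, 4, 5, the continuity of g' gives the tridiagonal system
  1·M_0 + 4·M_1 + 1·M_2 = 6(Δ_1 - Δ_0) = 30
  1·M_1 + 4·M_2 + 1·M_3 = 6(Δ_2 - Δ_1) = 6
Natural end conditions: M_0 = M_3 = 0.
Forward elimination and back-substitution give M_0 = 0, M_1 = 38/5, M_2 = -2/5, M_3 = 0.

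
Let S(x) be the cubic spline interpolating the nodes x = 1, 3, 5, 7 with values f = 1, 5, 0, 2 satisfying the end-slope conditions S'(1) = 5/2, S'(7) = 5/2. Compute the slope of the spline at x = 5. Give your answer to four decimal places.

-1.6000

Write M_i for S''(x_i). With h_i = 2, 2, 2 and divided differences Δ_i = 2, -5/2, 1, the continuity of S' gives the tridiagonal system
  2·M_0 + 8·M_1 + 2·M_2 = 6(Δ_1 - Δ_0) = -27
  2·M_1 + 8·M_2 + 2·M_3 = 6(Δ_2 - Δ_1) = 21
Clamped end conditions give two more equations: 2h_0·M_0 + h_0·M_1 = 6(Δ_0 - S'(1)) = -3 and h_2·M_2 + 2h_2·M_3 = 6(S'(7) - Δ_2) = 9.
Solving: M_0 = 8/5, M_1 = -47/10, M_2 = 37/10, M_3 = 2/5.
On [5, 7], S'(x) = b_2 + 2c_2·(x - 5) + 3d_2·(x - 5)² with b_2 = Δ_2 - h_2(2M_2 + M_3)/6 = -8/5, c_2 = M_2/2 = 37/20, d_2 = (M_3 - M_2)/(6h_2) = -11/40. So S'(5) = -8/5.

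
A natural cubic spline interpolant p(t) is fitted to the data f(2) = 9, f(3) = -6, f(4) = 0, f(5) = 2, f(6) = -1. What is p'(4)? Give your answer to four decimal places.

7.2500

Write m_i for p''(x_i). With h_i = 1, 1, 1, 1 and divided differences Δ_i = -15, 6, 2, -3, the continuity of p' gives the tridiagonal system
  1·m_0 + 4·m_1 + 1·m_2 = 6(Δ_1 - Δ_0) = 126
  1·m_1 + 4·m_2 + 1·m_3 = 6(Δ_2 - Δ_1) = -24
  1·m_2 + 4·m_3 + 1·m_4 = 6(Δ_3 - Δ_2) = -30
Natural end conditions: m_0 = m_4 = 0.
Solving: m_0 = 0, m_1 = 489/14, m_2 = -96/7, m_3 = -57/14, m_4 = 0.
On [4, 5], p'(t) = b_2 + 2c_2·(t - 4) + 3d_2·(t - 4)² with b_2 = Δ_2 - h_2(2m_2 + m_3)/6 = 29/4, c_2 = m_2/2 = -48/7, d_2 = (m_3 - m_2)/(6h_2) = 45/28. So p'(4) = 29/4.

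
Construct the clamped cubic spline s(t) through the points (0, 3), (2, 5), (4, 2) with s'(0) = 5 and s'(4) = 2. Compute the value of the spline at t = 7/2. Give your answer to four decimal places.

1.7070

Let σ_i = s''(x_i). Step sizes h_i = 2, 2; slopes of the chords Δ_i = (y_(i+1) - y_i)/h_i = 1, -3/2.
  2·σ_0 + 8·σ_1 + 2·σ_2 = 6(Δ_1 - Δ_0) = -15
Clamped end conditions give two more equations: 2h_0·σ_0 + h_0·σ_1 = 6(Δ_0 - s'(0)) = -24 and h_1·σ_1 + 2h_1·σ_2 = 6(s'(4) - Δ_1) = 21.
Solving the tridiagonal system: σ_0 = -39/8, σ_1 = -9/4, σ_2 = 51/8.
On [2, 4], s(t) = 5 - 17/8·(t - 2) - 9/8·(t - 2)² + 23/32·(t - 2)³.
With (t - 2) = 3/2: s(7/2) = 437/256.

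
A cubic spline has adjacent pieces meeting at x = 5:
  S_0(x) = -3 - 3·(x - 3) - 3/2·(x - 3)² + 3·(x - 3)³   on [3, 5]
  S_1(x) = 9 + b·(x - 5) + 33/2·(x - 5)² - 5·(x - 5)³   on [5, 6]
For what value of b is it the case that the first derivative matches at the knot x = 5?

S_0'(x) = -3 - 3·(x - 3) + 9·(x - 3)², so S_0'(5) = 27. On the right, S_1'(5) = b, so b = 27.

27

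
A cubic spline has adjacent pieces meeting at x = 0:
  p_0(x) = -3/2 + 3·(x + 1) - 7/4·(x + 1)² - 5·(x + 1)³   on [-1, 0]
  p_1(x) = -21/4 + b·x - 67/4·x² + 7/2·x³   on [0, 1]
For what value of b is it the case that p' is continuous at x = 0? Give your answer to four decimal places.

p_0'(x) = 3 - 7/2·(x + 1) - 15·(x + 1)², so p_0'(0) = -31/2. On the right, p_1'(0) = b, so b = -31/2.

-15.5000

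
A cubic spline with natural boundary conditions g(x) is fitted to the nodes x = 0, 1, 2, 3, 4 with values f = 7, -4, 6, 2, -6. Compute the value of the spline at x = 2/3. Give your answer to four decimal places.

-2.7606

Put m_i = g'' at the i-th knot. Here h = (1, 1, 1, 1) and Δ = (-11, 10, -4, -8), so the interior equations h_(i-1)·m_(i-1) + 2(h_(i-1)+h_i)·m_i + h_i·m_(i+1) = 6(Δ_i − Δ_(i-1)) read
  1·m_0 + 4·m_1 + 1·m_2 = 6(Δ_1 - Δ_0) = 126
  1·m_1 + 4·m_2 + 1·m_3 = 6(Δ_2 - Δ_1) = -84
  1·m_2 + 4·m_3 + 1·m_4 = 6(Δ_3 - Δ_2) = -24
Natural end conditions: m_0 = m_4 = 0.
Solving: m_0 = 0, m_1 = 1101/28, m_2 = -219/7, m_3 = 51/28, m_4 = 0.
On [0, 1], g(x) = 7 - 983/56·x + 0·x² + 367/56·x³.
With x = 2/3: g(2/3) = -2087/756.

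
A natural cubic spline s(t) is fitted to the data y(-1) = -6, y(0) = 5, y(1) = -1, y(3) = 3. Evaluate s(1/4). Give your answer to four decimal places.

Let σ_i = s''(x_i). Step sizes h_i = 1, 1, 2; slopes of the chords Δ_i = (y_(i+1) - y_i)/h_i = 11, -6, 2.
  1·σ_0 + 4·σ_1 + 1·σ_2 = 6(Δ_1 - Δ_0) = -102
  1·σ_1 + 6·σ_2 + 2·σ_3 = 6(Δ_2 - Δ_1) = 48
Natural end conditions: σ_0 = σ_3 = 0.
Hence σ_0 = 0, σ_1 = -660/23, σ_2 = 294/23, σ_3 = 0.
On [0, 1], s(t) = 5 + 33/23·t - 330/23·t² + 159/23·t³.
With t = 1/4: s(1/4) = 6727/1472.

4.5700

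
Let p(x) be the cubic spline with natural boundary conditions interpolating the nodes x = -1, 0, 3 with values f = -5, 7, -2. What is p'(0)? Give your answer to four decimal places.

8.2500

Write M_i for p''(x_i). With h_i = 1, 3 and divided differences Δ_i = 12, -3, the continuity of p' gives the tridiagonal system
  1·M_0 + 8·M_1 + 3·M_2 = 6(Δ_1 - Δ_0) = -90
Natural end conditions: M_0 = M_2 = 0.
Solving: M_0 = 0, M_1 = -45/4, M_2 = 0.
On [0, 3], p'(x) = b_1 + 2c_1·x + 3d_1·x² with b_1 = Δ_1 - h_1(2M_1 + M_2)/6 = 33/4, c_1 = M_1/2 = -45/8, d_1 = (M_2 - M_1)/(6h_1) = 5/8. So p'(0) = 33/4.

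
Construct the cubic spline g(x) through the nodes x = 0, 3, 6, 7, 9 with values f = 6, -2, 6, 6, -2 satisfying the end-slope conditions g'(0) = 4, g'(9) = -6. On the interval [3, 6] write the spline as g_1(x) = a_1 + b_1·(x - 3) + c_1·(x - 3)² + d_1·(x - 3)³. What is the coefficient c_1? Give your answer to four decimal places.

With M_i denoting the second derivative at x_i, h_i = 3, 3, 1, 2, and Δ_i = (y_(i+1) − y_i)/h_i = -8/3, 8/3, 0, -4:
  3·M_0 + 12·M_1 + 3·M_2 = 6(Δ_1 - Δ_0) = 32
  3·M_1 + 8·M_2 + 1·M_3 = 6(Δ_2 - Δ_1) = -16
  1·M_2 + 6·M_3 + 2·M_4 = 6(Δ_3 - Δ_2) = -24
Clamped end conditions give two more equations: 2h_0·M_0 + h_0·M_1 = 6(Δ_0 - g'(0)) = -40 and h_3·M_3 + 2h_3·M_4 = 6(g'(9) - Δ_3) = -12.
Solving the tridiagonal system: M_0 = -262/27, M_1 = 164/27, M_2 = -106/27, M_3 = -76/27, M_4 = -43/27.
On [3, 6], with g_1(x) = a_1 + b_1·(x - 3) + c_1·(x - 3)² + d_1·(x - 3)³: c_1 = M_1/2 = 82/27, d_1 = (M_2 - M_1)/(6h_1) = -5/9, b_1 = Δ_1 - h_1(2M_1 + M_2)/6 = -13/9.

3.0370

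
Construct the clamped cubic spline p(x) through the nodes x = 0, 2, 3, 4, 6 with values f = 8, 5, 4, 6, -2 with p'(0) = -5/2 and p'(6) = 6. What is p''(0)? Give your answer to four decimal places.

2.3667

Let M_i = p''(x_i). Step sizes h_i = 2, 1, 1, 2; slopes of the chords Δ_i = (y_(i+1) - y_i)/h_i = -3/2, -1, 2, -4.
  2·M_0 + 6·M_1 + 1·M_2 = 6(Δ_1 - Δ_0) = 3
  1·M_1 + 4·M_2 + 1·M_3 = 6(Δ_2 - Δ_1) = 18
  1·M_2 + 6·M_3 + 2·M_4 = 6(Δ_3 - Δ_2) = -36
Clamped end conditions give two more equations: 2h_0·M_0 + h_0·M_1 = 6(Δ_0 - p'(0)) = 6 and h_3·M_3 + 2h_3·M_4 = 6(p'(6) - Δ_3) = 60.
Solving the tridiagonal system: M_0 = 71/30, M_1 = -26/15, M_2 = 26/3, M_3 = -224/15, M_4 = 337/15.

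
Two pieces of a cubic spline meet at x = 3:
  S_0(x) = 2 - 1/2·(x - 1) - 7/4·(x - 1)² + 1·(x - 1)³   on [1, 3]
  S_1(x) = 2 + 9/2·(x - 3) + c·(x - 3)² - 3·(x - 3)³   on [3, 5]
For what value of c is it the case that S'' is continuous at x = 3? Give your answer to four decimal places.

S_0''(x) = -7/2 + 6·(x - 1), so S_0''(3) = 17/2. On the right, S_1''(3) = 2c, so c = 17/4.

4.2500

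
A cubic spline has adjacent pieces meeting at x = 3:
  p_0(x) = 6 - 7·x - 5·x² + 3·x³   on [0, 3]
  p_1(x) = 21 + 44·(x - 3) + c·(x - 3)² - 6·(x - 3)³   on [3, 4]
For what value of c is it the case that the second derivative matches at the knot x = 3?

p_0''(x) = -10 + 18·x, so p_0''(3) = 44. On the right, p_1''(3) = 2c, so c = 22.

22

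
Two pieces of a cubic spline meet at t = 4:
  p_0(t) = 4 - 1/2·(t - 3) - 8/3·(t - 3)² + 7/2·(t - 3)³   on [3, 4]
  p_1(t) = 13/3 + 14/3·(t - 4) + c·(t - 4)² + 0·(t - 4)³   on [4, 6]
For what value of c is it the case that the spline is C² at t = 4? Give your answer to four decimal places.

p_0''(t) = -16/3 + 21·(t - 3), so p_0''(4) = 47/3. On the right, p_1''(4) = 2c, so c = 47/6.

7.8333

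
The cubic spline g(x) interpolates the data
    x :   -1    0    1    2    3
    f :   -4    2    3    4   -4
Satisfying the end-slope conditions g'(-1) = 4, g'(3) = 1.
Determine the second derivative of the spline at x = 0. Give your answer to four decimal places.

Put M_i = g'' at the i-th knot. Here h = (1, 1, 1, 1) and Δ = (6, 1, 1, -8), so the interior equations h_(i-1)·M_(i-1) + 2(h_(i-1)+h_i)·M_i + h_i·M_(i+1) = 6(Δ_i − Δ_(i-1)) read
  1·M_0 + 4·M_1 + 1·M_2 = 6(Δ_1 - Δ_0) = -30
  1·M_1 + 4·M_2 + 1·M_3 = 6(Δ_2 - Δ_1) = 0
  1·M_2 + 4·M_3 + 1·M_4 = 6(Δ_3 - Δ_2) = -54
Clamped end conditions give two more equations: 2h_0·M_0 + h_0·M_1 = 6(Δ_0 - g'(-1)) = 12 and h_3·M_3 + 2h_3·M_4 = 6(g'(3) - Δ_3) = 54.
Solving the tridiagonal system: M_0 = 351/28, M_1 = -183/14, M_2 = 39/4, M_3 = -363/14, M_4 = 1119/28.

-13.0714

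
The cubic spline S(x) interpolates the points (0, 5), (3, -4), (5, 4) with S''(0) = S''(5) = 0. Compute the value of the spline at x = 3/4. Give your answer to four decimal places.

1.2734

Put m_i = S'' at the i-th knot. Here h = (3, 2) and Δ = (-3, 4), so the interior equations h_(i-1)·m_(i-1) + 2(h_(i-1)+h_i)·m_i + h_i·m_(i+1) = 6(Δ_i − Δ_(i-1)) read
  3·m_0 + 10·m_1 + 2·m_2 = 6(Δ_1 - Δ_0) = 42
Natural end conditions: m_0 = m_2 = 0.
Solving: m_0 = 0, m_1 = 21/5, m_2 = 0.
On [0, 3], S(x) = 5 - 51/10·x + 0·x² + 7/30·x³.
With x = 3/4: S(3/4) = 163/128.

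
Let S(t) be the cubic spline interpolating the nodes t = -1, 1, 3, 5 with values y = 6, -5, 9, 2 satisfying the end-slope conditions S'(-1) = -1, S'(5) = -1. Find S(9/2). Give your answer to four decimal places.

Put M_i = S'' at the i-th knot. Here h = (2, 2, 2) and Δ = (-11/2, 7, -7/2), so the interior equations h_(i-1)·M_(i-1) + 2(h_(i-1)+h_i)·M_i + h_i·M_(i+1) = 6(Δ_i − Δ_(i-1)) read
  2·M_0 + 8·M_1 + 2·M_2 = 6(Δ_1 - Δ_0) = 75
  2·M_1 + 8·M_2 + 2·M_3 = 6(Δ_2 - Δ_1) = -63
Clamped end conditions give two more equations: 2h_0·M_0 + h_0·M_1 = 6(Δ_0 - S'(-1)) = -27 and h_2·M_2 + 2h_2·M_3 = 6(S'(5) - Δ_2) = 15.
Solving: M_0 = -76/5, M_1 = 169/10, M_2 = -149/10, M_3 = 56/5.
On [3, 5], S(t) = 9 + 27/10·(t - 3) - 149/20·(t - 3)² + 87/40·(t - 3)³.
With (t - 3) = 3/2: S(9/2) = 1161/320.

3.6281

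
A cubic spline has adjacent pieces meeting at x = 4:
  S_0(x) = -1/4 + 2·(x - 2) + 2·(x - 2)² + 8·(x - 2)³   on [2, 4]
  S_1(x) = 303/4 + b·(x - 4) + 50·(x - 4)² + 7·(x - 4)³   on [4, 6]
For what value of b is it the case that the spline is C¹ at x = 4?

106

S_0'(x) = 2 + 4·(x - 2) + 24·(x - 2)², so S_0'(4) = 106. On the right, S_1'(4) = b, so b = 106.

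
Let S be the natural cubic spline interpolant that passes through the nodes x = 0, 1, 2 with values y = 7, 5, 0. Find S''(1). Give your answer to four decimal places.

With σ_i denoting the second derivative at x_i, h_i = 1, 1, and Δ_i = (y_(i+1) − y_i)/h_i = -2, -5:
  1·σ_0 + 4·σ_1 + 1·σ_2 = 6(Δ_1 - Δ_0) = -18
Natural end conditions: σ_0 = σ_2 = 0.
Solving: σ_0 = 0, σ_1 = -9/2, σ_2 = 0.

-4.5000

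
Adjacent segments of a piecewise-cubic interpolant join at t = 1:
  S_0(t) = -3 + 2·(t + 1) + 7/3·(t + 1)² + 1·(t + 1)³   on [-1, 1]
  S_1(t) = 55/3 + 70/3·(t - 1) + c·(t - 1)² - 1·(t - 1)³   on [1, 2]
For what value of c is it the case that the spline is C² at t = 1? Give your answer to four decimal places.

S_0''(t) = 14/3 + 6·(t + 1), so S_0''(1) = 50/3. On the right, S_1''(1) = 2c, so c = 25/3.

8.3333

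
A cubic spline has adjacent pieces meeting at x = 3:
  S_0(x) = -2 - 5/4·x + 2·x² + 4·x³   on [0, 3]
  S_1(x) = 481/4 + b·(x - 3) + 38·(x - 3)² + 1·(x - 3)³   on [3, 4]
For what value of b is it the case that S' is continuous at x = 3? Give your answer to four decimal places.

118.7500

S_0'(x) = -5/4 + 4·x + 12·x², so S_0'(3) = 475/4. On the right, S_1'(3) = b, so b = 475/4.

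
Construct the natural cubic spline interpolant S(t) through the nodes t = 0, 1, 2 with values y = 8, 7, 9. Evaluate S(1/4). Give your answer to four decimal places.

7.5742

Put M_i = S'' at the i-th knot. Here h = (1, 1) and Δ = (-1, 2), so the interior equations h_(i-1)·M_(i-1) + 2(h_(i-1)+h_i)·M_i + h_i·M_(i+1) = 6(Δ_i − Δ_(i-1)) read
  1·M_0 + 4·M_1 + 1·M_2 = 6(Δ_1 - Δ_0) = 18
Natural end conditions: M_0 = M_2 = 0.
Hence M_0 = 0, M_1 = 9/2, M_2 = 0.
On [0, 1], S(t) = 8 - 7/4·t + 0·t² + 3/4·t³.
With t = 1/4: S(1/4) = 1939/256.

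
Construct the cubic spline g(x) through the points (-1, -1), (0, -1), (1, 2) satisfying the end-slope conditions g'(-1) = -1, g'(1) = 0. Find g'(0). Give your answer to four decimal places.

2.5000

Write M_i for g''(x_i). With h_i = 1, 1 and divided differences Δ_i = 0, 3, the continuity of g' gives the tridiagonal system
  1·M_0 + 4·M_1 + 1·M_2 = 6(Δ_1 - Δ_0) = 18
Clamped end conditions give two more equations: 2h_0·M_0 + h_0·M_1 = 6(Δ_0 - g'(-1)) = 6 and h_1·M_1 + 2h_1·M_2 = 6(g'(1) - Δ_1) = -18.
Solving the tridiagonal system: M_0 = -1, M_1 = 8, M_2 = -13.
On [0, 1], g'(x) = b_1 + 2c_1·x + 3d_1·x² with b_1 = Δ_1 - h_1(2M_1 + M_2)/6 = 5/2, c_1 = M_1/2 = 4, d_1 = (M_2 - M_1)/(6h_1) = -7/2. So g'(0) = 5/2.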